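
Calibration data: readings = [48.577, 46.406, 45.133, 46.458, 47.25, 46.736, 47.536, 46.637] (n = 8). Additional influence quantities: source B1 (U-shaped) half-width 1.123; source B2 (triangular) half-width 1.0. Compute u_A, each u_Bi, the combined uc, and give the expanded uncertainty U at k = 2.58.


mean = (48.577 + 46.406 + 45.133 + 46.458 + 47.25 + 46.736 + 47.536 + 46.637) / 8 = 46.841625
s = sqrt(sum((x - mean)^2)/(n-1)) = 0.99784181
u_A = s / sqrt(n) = 0.99784181 / sqrt(8) = 0.35279036
u_B1 = 1.123 / sqrt(2) = 0.79408092
u_B2 = 1.0 / sqrt(6) = 0.40824829
uc = sqrt(0.35279036^2 + 0.79408092^2 + 0.40824829^2) = 0.96004803
U = k * uc = 2.58 * 0.96004803
U = 2.4769

2.4769


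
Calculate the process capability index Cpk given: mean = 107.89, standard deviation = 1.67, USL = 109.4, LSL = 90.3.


Cpu = (USL - mean) / (3*sigma) = (109.4 - 107.89) / (3*1.67) = 0.3014
Cpl = (mean - LSL) / (3*sigma) = (107.89 - 90.3) / (3*1.67) = 3.5110
Cpk = min(Cpu, Cpl) = 0.3014

0.3014


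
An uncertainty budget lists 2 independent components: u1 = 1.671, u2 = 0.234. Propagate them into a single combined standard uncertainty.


uc = sqrt(1.671^2 + 0.234^2)
uc = sqrt(2.846997)
uc = 1.6873

1.6873


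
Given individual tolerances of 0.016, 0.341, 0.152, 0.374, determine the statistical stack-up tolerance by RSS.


RSS = sqrt(0.016^2 + 0.341^2 + 0.152^2 + 0.374^2)
= sqrt(0.279517)
= 0.5287

0.5287


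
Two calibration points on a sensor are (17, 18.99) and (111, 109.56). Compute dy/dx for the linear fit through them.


slope = (y2 - y1) / (x2 - x1)
= (109.56 - 18.99) / (111 - 17)
= 90.5700 / 94
= 0.9635

0.9635


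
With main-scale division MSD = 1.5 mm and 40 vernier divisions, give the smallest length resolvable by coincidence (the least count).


LC = MSD / n_div
= 1.5 / 40
= 0.0375

0.0375


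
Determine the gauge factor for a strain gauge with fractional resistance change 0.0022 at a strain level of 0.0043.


GF = (dR/R) / epsilon
= 0.0022 / 0.0043
= 0.5116

0.5116


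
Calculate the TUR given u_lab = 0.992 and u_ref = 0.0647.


TUR = u_lab / u_ref
= 0.992 / 0.0647
= 15.3323

15.3323


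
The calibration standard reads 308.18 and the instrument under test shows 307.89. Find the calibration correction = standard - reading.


Correction = standard - reading
= 308.18 - 307.89
= 0.2900

0.2900


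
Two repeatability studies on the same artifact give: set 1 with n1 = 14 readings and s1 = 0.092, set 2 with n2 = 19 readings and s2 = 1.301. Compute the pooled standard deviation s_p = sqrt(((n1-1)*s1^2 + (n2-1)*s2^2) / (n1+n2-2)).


s_p = sqrt(((n1-1)*s1^2 + (n2-1)*s2^2) / (n1+n2-2))
numerator = (14-1)*0.092^2 + (19-1)*1.301^2 = 0.110032 + 30.466818 = 30.57685
denominator = 14 + 19 - 2 = 31
s_p^2 = 30.57685 / 31 = 0.98635
s_p = sqrt(0.98635) = 0.9932

0.9932


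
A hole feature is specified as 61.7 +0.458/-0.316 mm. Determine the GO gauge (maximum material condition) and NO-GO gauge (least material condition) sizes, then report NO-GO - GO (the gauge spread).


GO = nominal - lower_tol (smallest hole = maximum material condition)
GO = 61.7 - 0.316 = 61.384
NO-GO = nominal + upper_tol (largest hole = least material condition)
NO-GO = 61.7 + 0.458 = 62.158
spread = NO-GO - GO = 62.158 - 61.384 = 0.7740

0.7740


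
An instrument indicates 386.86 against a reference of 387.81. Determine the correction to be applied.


Correction = standard - reading
= 387.81 - 386.86
= 0.9500

0.9500


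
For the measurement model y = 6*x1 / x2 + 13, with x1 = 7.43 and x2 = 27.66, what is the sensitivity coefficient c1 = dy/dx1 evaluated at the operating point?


y = 6*x1 / x2 + 13
dy/dx1 = 6/x2
Evaluate at x2 = 27.66: c1 = 6 / 27.66
c1 = 0.2169

0.2169


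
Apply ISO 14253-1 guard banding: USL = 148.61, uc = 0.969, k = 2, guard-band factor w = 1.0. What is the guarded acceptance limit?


U = k * uc = 2 * 0.969 = 1.938
guard band g = w * U = 1.0 * 1.938 = 1.938
AL = USL - g = 148.61 - 1.938
AL = 146.6720

146.6720


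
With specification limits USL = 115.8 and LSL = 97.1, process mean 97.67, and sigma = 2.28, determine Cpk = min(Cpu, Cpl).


Cpu = (USL - mean) / (3*sigma) = (115.8 - 97.67) / (3*2.28) = 2.6506
Cpl = (mean - LSL) / (3*sigma) = (97.67 - 97.1) / (3*2.28) = 0.0833
Cpk = min(Cpu, Cpl) = 0.0833

0.0833


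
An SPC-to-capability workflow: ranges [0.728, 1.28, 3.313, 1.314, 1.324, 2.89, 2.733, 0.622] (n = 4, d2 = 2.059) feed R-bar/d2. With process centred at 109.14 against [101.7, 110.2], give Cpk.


R_bar = (0.728 + 1.28 + 3.313 + 1.314 + 1.324 + 2.89 + 2.733 + 0.622) / 8 = 1.7755
sigma = R_bar / d2 = 1.7755 / 2.059 = 0.8623118
Cp = (USL - LSL)/(6*sigma) = (110.2 - 101.7)/(6*0.8623118) = 1.6429
Cpu = (110.2 - 109.14)/(3*0.8623118) = 0.4098
Cpl = (109.14 - 101.7)/(3*0.8623118) = 2.8760
Cpk = min(Cpu, Cpl) = 0.4098

0.4098


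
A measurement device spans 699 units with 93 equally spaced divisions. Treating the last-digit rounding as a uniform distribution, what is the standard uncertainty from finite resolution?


resolution = range / divisions
resolution = 699 / 93 = 7.516129
u_res = resolution / (2*sqrt(3))
u_res = 7.516129 / 3.4641016
u_res = 2.1697

2.1697


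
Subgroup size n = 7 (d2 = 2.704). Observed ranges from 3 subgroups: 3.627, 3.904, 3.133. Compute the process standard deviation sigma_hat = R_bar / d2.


R_bar = (3.627 + 3.904 + 3.133) / 3
R_bar = 10.664 / 3 = 3.5546667
sigma_hat = R_bar / d2 = 3.5546667 / 2.704 = 1.3146

1.3146


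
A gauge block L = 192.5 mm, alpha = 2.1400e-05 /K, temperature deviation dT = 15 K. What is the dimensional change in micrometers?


dL = L * alpha * dT
= 192.5 * 2.1400e-05 * 15
= 0.0617925 mm
dL_um = 0.0617925 * 1000 = 61.7925 um

61.7925


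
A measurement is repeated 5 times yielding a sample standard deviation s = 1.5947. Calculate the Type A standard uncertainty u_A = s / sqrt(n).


u_A = s / sqrt(n)
u_A = 1.5947 / sqrt(5)
u_A = 1.5947 / 2.236068
u_A = 0.7132

0.7132


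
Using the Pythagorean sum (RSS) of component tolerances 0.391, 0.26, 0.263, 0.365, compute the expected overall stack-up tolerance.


RSS = sqrt(0.391^2 + 0.26^2 + 0.263^2 + 0.365^2)
= sqrt(0.422875)
= 0.6503

0.6503


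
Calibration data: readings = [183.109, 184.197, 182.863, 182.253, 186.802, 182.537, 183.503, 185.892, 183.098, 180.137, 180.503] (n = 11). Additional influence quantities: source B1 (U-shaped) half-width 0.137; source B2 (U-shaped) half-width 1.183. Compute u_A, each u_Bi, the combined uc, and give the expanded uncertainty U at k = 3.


mean = (183.109 + 184.197 + 182.863 + 182.253 + 186.802 + 182.537 + 183.503 + 185.892 + 183.098 + 180.137 + 180.503) / 11 = 183.1721818
s = sqrt(sum((x - mean)^2)/(n-1)) = 1.9855222
u_A = s / sqrt(n) = 1.9855222 / sqrt(11) = 0.59865747
u_B1 = 0.137 / sqrt(2) = 0.096873629
u_B2 = 1.183 / sqrt(2) = 0.83650732
uc = sqrt(0.59865747^2 + 0.096873629^2 + 0.83650732^2) = 1.0332085
U = k * uc = 3 * 1.0332085
U = 3.0996

3.0996


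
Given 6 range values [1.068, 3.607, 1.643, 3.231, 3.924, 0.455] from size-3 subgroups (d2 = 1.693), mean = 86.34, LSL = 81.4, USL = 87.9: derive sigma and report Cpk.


R_bar = (1.068 + 3.607 + 1.643 + 3.231 + 3.924 + 0.455) / 6 = 2.3213333
sigma = R_bar / d2 = 2.3213333 / 1.693 = 1.371136
Cp = (USL - LSL)/(6*sigma) = (87.9 - 81.4)/(6*1.371136) = 0.7901
Cpu = (87.9 - 86.34)/(3*1.371136) = 0.3792
Cpl = (86.34 - 81.4)/(3*1.371136) = 1.2010
Cpk = min(Cpu, Cpl) = 0.3792

0.3792


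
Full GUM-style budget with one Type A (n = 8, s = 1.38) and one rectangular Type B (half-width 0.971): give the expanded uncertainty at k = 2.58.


u_A = s / sqrt(n) = 1.38 / sqrt(8) = 0.48790368
u_B = half_width / sqrt(3) = 0.971 / sqrt(3) = 0.56060711
uc = sqrt(u_A^2 + u_B^2) = sqrt(0.48790368^2 + 0.56060711^2) = 0.7431893
U = k * uc = 2.58 * 0.7431893
U = 1.9174

1.9174


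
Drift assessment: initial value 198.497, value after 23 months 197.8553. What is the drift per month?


rate = (v2 - v1) / months
= (197.8553 - 198.497) / 23
= -0.6417 / 23
= -0.0279

-0.0279


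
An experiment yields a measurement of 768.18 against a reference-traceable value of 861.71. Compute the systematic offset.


Systematic error = measured - true
= 768.18 - 861.71
= -93.5300

-93.5300


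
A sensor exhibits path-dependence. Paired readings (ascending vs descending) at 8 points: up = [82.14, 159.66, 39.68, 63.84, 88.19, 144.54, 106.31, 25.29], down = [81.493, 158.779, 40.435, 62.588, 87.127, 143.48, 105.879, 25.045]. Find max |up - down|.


|82.14 - 81.493| = 0.6470
|159.66 - 158.779| = 0.8810
|39.68 - 40.435| = 0.7550
|63.84 - 62.588| = 1.2520
|88.19 - 87.127| = 1.0630
|144.54 - 143.48| = 1.0600
|106.31 - 105.879| = 0.4310
|25.29 - 25.045| = 0.2450
hysteresis = max(diffs) = 1.2520

1.2520


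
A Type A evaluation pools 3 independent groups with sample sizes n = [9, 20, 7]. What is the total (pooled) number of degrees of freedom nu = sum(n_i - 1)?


nu = sum_i (n_i - 1)
nu = ((9 - 1) + (20 - 1) + (7 - 1))
nu = 8 + 19 + 6
nu = 33

33


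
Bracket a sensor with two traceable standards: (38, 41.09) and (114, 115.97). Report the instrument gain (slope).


slope = (y2 - y1) / (x2 - x1)
= (115.97 - 41.09) / (114 - 38)
= 74.8800 / 76
= 0.9853

0.9853


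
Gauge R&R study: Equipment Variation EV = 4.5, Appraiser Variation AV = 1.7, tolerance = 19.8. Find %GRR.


GRR = sqrt(EV^2 + AV^2) = sqrt(4.5^2 + 1.7^2) = 4.8104054
%GRR = GRR / tol * 100 = 4.8104054 / 19.8 * 100
%GRR = 24.2950

24.2950


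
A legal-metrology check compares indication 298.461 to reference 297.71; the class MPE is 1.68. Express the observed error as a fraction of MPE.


e = indication - reference = 298.461 - 297.71 = 0.7510
|e| = 0.7510
ratio = |e| / MPE = 0.7510 / 1.68
ratio = 0.4470

0.4470


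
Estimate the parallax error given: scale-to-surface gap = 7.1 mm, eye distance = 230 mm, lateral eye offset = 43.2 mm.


error = h * offset / d
= 7.1 * 43.2 / 230
= 1.3336

1.3336


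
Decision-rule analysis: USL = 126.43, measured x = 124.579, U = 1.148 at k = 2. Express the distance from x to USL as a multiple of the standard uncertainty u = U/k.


u = U / k = 1.148 / 2 = 0.574
margin = |USL - x| = |126.43 - 124.579| = 1.851
z = margin / u = 1.851 / 0.574
z = 3.2247

3.2247


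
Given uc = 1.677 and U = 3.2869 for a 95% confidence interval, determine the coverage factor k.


k = U / uc
k = 3.2869 / 1.677
k = 1.96

1.96


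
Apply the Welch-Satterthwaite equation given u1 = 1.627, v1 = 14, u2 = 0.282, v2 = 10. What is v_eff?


uc = sqrt(u1^2 + u2^2) = sqrt(1.627^2 + 0.282^2) = 1.651258
v_eff = uc^4 / (u1^4/v1 + u2^4/v2)
= 1.651258^4 / (1.627^4/14 + 0.282^4/10)
= 7.4346365 / 0.50115326
v_eff = 14.8351

14.8351


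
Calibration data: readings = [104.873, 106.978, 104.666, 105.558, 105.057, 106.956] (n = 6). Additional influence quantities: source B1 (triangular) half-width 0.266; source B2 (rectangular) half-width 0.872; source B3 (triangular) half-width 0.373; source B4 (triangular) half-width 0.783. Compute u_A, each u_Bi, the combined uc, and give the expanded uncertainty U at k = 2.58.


mean = (104.873 + 106.978 + 104.666 + 105.558 + 105.057 + 106.956) / 6 = 105.6813333
s = sqrt(sum((x - mean)^2)/(n-1)) = 1.0387904
u_A = s / sqrt(n) = 1.0387904 / sqrt(6) = 0.4240844
u_B1 = 0.266 / sqrt(6) = 0.10859405
u_B2 = 0.872 / sqrt(3) = 0.50344943
u_B3 = 0.373 / sqrt(6) = 0.15227661
u_B4 = 0.783 / sqrt(6) = 0.31965841
uc = sqrt(0.4240844^2 + 0.10859405^2 + 0.50344943^2 + 0.15227661^2 + 0.31965841^2) = 0.75529547
U = k * uc = 2.58 * 0.75529547
U = 1.9487

1.9487


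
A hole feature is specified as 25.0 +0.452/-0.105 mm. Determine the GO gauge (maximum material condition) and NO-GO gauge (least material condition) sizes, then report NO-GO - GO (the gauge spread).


GO = nominal - lower_tol (smallest hole = maximum material condition)
GO = 25.0 - 0.105 = 24.895
NO-GO = nominal + upper_tol (largest hole = least material condition)
NO-GO = 25.0 + 0.452 = 25.452
spread = NO-GO - GO = 25.452 - 24.895 = 0.5570

0.5570


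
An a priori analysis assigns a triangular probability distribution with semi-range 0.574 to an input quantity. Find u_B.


u_B = half_width / sqrt(6)
u_B = 0.574 / 2.4494897
u_B = 0.2343

0.2343


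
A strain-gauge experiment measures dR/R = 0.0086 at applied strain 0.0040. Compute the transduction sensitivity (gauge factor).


GF = (dR/R) / epsilon
= 0.0086 / 0.0040
= 2.1500

2.1500


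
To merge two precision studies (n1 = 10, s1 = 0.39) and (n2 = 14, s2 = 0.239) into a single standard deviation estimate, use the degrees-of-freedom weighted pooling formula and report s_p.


s_p = sqrt(((n1-1)*s1^2 + (n2-1)*s2^2) / (n1+n2-2))
numerator = (10-1)*0.39^2 + (14-1)*0.239^2 = 1.3689 + 0.742573 = 2.111473
denominator = 10 + 14 - 2 = 22
s_p^2 = 2.111473 / 22 = 0.095976045
s_p = sqrt(0.095976045) = 0.3098

0.3098


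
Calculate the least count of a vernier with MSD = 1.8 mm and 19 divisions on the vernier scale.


LC = MSD / n_div
= 1.8 / 19
= 0.0947

0.0947


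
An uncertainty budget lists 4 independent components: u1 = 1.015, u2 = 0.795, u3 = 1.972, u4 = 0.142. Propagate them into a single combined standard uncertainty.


uc = sqrt(1.015^2 + 0.795^2 + 1.972^2 + 0.142^2)
uc = sqrt(5.571198)
uc = 2.3603

2.3603


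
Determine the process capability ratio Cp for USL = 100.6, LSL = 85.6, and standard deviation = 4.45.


Cp = (USL - LSL) / (6 * sigma)
= (100.6 - 85.6) / (6 * 4.45)
= 15.0000 / 26.7000
= 0.5618

0.5618


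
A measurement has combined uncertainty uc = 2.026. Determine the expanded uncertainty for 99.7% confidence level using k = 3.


U = k * uc
U = 3 * 2.026
U = 6.0780

6.0780


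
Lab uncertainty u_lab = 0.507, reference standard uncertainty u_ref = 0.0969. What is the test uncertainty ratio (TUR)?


TUR = u_lab / u_ref
= 0.507 / 0.0969
= 5.2322

5.2322


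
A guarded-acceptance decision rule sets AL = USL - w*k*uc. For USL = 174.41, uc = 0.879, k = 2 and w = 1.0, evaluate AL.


U = k * uc = 2 * 0.879 = 1.758
guard band g = w * U = 1.0 * 1.758 = 1.758
AL = USL - g = 174.41 - 1.758
AL = 172.6520

172.6520


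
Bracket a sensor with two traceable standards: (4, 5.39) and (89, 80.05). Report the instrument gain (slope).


slope = (y2 - y1) / (x2 - x1)
= (80.05 - 5.39) / (89 - 4)
= 74.6600 / 85
= 0.8784

0.8784


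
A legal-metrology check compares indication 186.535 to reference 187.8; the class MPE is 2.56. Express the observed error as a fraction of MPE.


e = indication - reference = 186.535 - 187.8 = -1.2650
|e| = 1.2650
ratio = |e| / MPE = 1.2650 / 2.56
ratio = 0.4941

0.4941


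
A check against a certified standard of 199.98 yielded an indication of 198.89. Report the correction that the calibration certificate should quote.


Correction = standard - reading
= 199.98 - 198.89
= 1.0900

1.0900


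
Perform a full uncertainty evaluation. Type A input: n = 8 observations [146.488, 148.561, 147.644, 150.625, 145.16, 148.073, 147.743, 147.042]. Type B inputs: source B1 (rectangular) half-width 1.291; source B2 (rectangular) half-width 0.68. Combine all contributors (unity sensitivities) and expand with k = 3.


mean = (146.488 + 148.561 + 147.644 + 150.625 + 145.16 + 148.073 + 147.743 + 147.042) / 8 = 147.667
s = sqrt(sum((x - mean)^2)/(n-1)) = 1.5940002
u_A = s / sqrt(n) = 1.5940002 / sqrt(8) = 0.56356418
u_B1 = 1.291 / sqrt(3) = 0.7453592
u_B2 = 0.68 / sqrt(3) = 0.39259818
uc = sqrt(0.56356418^2 + 0.7453592^2 + 0.39259818^2) = 1.0135572
U = k * uc = 3 * 1.0135572
U = 3.0407

3.0407


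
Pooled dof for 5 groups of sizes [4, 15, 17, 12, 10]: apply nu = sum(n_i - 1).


nu = sum_i (n_i - 1)
nu = ((4 - 1) + (15 - 1) + (17 - 1) + (12 - 1) + (10 - 1))
nu = 3 + 14 + 16 + 11 + 9
nu = 53

53


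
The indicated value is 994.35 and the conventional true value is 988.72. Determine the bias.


Systematic error = measured - true
= 994.35 - 988.72
= 5.6300

5.6300


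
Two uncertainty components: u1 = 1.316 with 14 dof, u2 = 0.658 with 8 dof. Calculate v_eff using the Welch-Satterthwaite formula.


uc = sqrt(u1^2 + u2^2) = sqrt(1.316^2 + 0.658^2) = 1.4713327
v_eff = uc^4 / (u1^4/v1 + u2^4/v2)
= 1.4713327^4 / (1.316^4/14 + 0.658^4/8)
= 4.6864453 / 0.23766974
v_eff = 19.7183

19.7183


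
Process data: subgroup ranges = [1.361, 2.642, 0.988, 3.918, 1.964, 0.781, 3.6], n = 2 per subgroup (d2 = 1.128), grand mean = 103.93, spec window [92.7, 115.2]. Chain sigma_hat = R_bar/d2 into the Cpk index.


R_bar = (1.361 + 2.642 + 0.988 + 3.918 + 1.964 + 0.781 + 3.6) / 7 = 2.1791429
sigma = R_bar / d2 = 2.1791429 / 1.128 = 1.9318643
Cp = (USL - LSL)/(6*sigma) = (115.2 - 92.7)/(6*1.9318643) = 1.9411
Cpu = (115.2 - 103.93)/(3*1.9318643) = 1.9446
Cpl = (103.93 - 92.7)/(3*1.9318643) = 1.9377
Cpk = min(Cpu, Cpl) = 1.9377

1.9377


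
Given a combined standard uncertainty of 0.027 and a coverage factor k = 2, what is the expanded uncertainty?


U = k * uc
U = 2 * 0.027
U = 0.0540

0.0540


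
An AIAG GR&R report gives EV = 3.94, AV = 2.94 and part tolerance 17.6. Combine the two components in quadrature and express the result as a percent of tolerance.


GRR = sqrt(EV^2 + AV^2) = sqrt(3.94^2 + 2.94^2) = 4.9160146
%GRR = GRR / tol * 100 = 4.9160146 / 17.6 * 100
%GRR = 27.9319

27.9319


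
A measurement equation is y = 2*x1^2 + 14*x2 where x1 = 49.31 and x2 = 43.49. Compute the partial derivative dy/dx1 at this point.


y = 2*x1^2 + 14*x2
dy/dx1 = 2*2*x1
Evaluate at x1 = 49.31: c1 = 4 * 49.31
c1 = 197.2400

197.2400


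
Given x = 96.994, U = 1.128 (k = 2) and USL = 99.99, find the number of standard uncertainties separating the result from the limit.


u = U / k = 1.128 / 2 = 0.564
margin = |USL - x| = |99.99 - 96.994| = 2.996
z = margin / u = 2.996 / 0.564
z = 5.3121

5.3121


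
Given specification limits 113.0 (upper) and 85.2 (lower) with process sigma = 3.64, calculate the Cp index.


Cp = (USL - LSL) / (6 * sigma)
= (113.0 - 85.2) / (6 * 3.64)
= 27.8000 / 21.8400
= 1.2729

1.2729


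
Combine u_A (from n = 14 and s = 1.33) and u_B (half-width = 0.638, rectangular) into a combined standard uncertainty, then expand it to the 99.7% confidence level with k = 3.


u_A = s / sqrt(n) = 1.33 / sqrt(14) = 0.35545745
u_B = half_width / sqrt(3) = 0.638 / sqrt(3) = 0.36834947
uc = sqrt(u_A^2 + u_B^2) = sqrt(0.35545745^2 + 0.36834947^2) = 0.51188996
U = k * uc = 3 * 0.51188996
U = 1.5357

1.5357


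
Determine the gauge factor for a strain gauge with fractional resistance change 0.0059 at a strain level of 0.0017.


GF = (dR/R) / epsilon
= 0.0059 / 0.0017
= 3.4706

3.4706


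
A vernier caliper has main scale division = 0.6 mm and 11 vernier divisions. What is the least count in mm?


LC = MSD / n_div
= 0.6 / 11
= 0.0545

0.0545


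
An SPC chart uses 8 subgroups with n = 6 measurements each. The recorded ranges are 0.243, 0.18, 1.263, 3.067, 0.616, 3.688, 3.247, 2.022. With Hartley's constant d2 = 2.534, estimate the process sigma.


R_bar = (0.243 + 0.18 + 1.263 + 3.067 + 0.616 + 3.688 + 3.247 + 2.022) / 8
R_bar = 14.326 / 8 = 1.79075
sigma_hat = R_bar / d2 = 1.79075 / 2.534 = 0.7067

0.7067


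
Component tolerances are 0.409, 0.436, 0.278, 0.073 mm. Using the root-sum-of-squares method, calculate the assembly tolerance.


RSS = sqrt(0.409^2 + 0.436^2 + 0.278^2 + 0.073^2)
= sqrt(0.43999)
= 0.6633

0.6633


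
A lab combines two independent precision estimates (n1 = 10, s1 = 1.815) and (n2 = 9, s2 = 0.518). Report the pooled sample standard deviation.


s_p = sqrt(((n1-1)*s1^2 + (n2-1)*s2^2) / (n1+n2-2))
numerator = (10-1)*1.815^2 + (9-1)*0.518^2 = 29.648025 + 2.146592 = 31.794617
denominator = 10 + 9 - 2 = 17
s_p^2 = 31.794617 / 17 = 1.8702716
s_p = sqrt(1.8702716) = 1.3676

1.3676


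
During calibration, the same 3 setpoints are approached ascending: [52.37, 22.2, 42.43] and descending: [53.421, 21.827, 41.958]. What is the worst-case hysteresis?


|52.37 - 53.421| = 1.0510
|22.2 - 21.827| = 0.3730
|42.43 - 41.958| = 0.4720
hysteresis = max(diffs) = 1.0510

1.0510


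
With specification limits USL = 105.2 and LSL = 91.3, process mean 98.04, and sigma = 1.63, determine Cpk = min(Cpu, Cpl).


Cpu = (USL - mean) / (3*sigma) = (105.2 - 98.04) / (3*1.63) = 1.4642
Cpl = (mean - LSL) / (3*sigma) = (98.04 - 91.3) / (3*1.63) = 1.3783
Cpk = min(Cpu, Cpl) = 1.3783

1.3783


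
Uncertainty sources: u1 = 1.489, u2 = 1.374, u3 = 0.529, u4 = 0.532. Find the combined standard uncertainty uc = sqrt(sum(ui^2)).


uc = sqrt(1.489^2 + 1.374^2 + 0.529^2 + 0.532^2)
uc = sqrt(4.667862)
uc = 2.1605

2.1605


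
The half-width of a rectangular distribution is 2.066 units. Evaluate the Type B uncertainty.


u_B = half_width / sqrt(3)
u_B = 2.066 / 1.7320508
u_B = 1.1928

1.1928


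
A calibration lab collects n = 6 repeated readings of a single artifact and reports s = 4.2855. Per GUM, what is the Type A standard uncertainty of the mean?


u_A = s / sqrt(n)
u_A = 4.2855 / sqrt(6)
u_A = 4.2855 / 2.4494897
u_A = 1.7495

1.7495


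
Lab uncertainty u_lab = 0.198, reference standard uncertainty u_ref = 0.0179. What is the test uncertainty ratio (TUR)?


TUR = u_lab / u_ref
= 0.198 / 0.0179
= 11.0615

11.0615


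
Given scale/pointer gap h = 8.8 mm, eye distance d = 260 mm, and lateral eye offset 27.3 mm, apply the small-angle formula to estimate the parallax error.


error = h * offset / d
= 8.8 * 27.3 / 260
= 0.9240

0.9240


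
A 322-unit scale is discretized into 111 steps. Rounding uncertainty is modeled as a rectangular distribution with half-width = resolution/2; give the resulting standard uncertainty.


resolution = range / divisions
resolution = 322 / 111 = 2.9009009
u_res = resolution / (2*sqrt(3))
u_res = 2.9009009 / 3.4641016
u_res = 0.8374

0.8374


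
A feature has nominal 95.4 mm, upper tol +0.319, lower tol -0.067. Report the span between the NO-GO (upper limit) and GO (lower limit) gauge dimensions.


GO = nominal - lower_tol (smallest hole = maximum material condition)
GO = 95.4 - 0.067 = 95.333
NO-GO = nominal + upper_tol (largest hole = least material condition)
NO-GO = 95.4 + 0.319 = 95.719
spread = NO-GO - GO = 95.719 - 95.333 = 0.3860

0.3860


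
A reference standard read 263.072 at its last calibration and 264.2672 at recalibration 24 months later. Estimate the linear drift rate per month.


rate = (v2 - v1) / months
= (264.2672 - 263.072) / 24
= 1.1952 / 24
= 0.0498

0.0498


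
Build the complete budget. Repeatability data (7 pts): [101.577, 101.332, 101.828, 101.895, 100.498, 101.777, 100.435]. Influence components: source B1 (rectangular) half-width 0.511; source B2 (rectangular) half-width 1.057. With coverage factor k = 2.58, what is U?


mean = (101.577 + 101.332 + 101.828 + 101.895 + 100.498 + 101.777 + 100.435) / 7 = 101.3345714
s = sqrt(sum((x - mean)^2)/(n-1)) = 0.62197986
u_A = s / sqrt(n) = 0.62197986 / sqrt(7) = 0.23508629
u_B1 = 0.511 / sqrt(3) = 0.29502599
u_B2 = 1.057 / sqrt(3) = 0.61025923
uc = sqrt(0.23508629^2 + 0.29502599^2 + 0.61025923^2) = 0.71744144
U = k * uc = 2.58 * 0.71744144
U = 1.8510

1.8510


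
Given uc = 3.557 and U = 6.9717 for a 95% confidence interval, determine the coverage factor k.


k = U / uc
k = 6.9717 / 3.557
k = 1.96

1.96


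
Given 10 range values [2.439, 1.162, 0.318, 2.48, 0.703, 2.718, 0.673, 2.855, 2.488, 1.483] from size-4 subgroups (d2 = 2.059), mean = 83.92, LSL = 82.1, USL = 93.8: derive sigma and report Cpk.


R_bar = (2.439 + 1.162 + 0.318 + 2.48 + 0.703 + 2.718 + 0.673 + 2.855 + 2.488 + 1.483) / 10 = 1.7319
sigma = R_bar / d2 = 1.7319 / 2.059 = 0.84113647
Cp = (USL - LSL)/(6*sigma) = (93.8 - 82.1)/(6*0.84113647) = 2.3183
Cpu = (93.8 - 83.92)/(3*0.84113647) = 3.9153
Cpl = (83.92 - 82.1)/(3*0.84113647) = 0.7212
Cpk = min(Cpu, Cpl) = 0.7212

0.7212


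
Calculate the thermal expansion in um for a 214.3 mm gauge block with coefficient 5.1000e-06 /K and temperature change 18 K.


dL = L * alpha * dT
= 214.3 * 5.1000e-06 * 18
= 0.0196727 mm
dL_um = 0.0196727 * 1000 = 19.6727 um

19.6727


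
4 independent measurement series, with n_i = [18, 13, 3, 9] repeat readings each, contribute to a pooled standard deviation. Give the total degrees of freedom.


nu = sum_i (n_i - 1)
nu = ((18 - 1) + (13 - 1) + (3 - 1) + (9 - 1))
nu = 17 + 12 + 2 + 8
nu = 39

39


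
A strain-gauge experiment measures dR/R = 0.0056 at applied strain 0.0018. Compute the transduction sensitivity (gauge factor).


GF = (dR/R) / epsilon
= 0.0056 / 0.0018
= 3.1111

3.1111


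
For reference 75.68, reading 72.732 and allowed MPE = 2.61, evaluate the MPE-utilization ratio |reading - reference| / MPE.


e = indication - reference = 72.732 - 75.68 = -2.9480
|e| = 2.9480
ratio = |e| / MPE = 2.9480 / 2.61
ratio = 1.1295

1.1295


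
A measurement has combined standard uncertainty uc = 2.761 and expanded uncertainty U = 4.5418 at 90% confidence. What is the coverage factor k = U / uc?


k = U / uc
k = 4.5418 / 2.761
k = 1.645

1.645


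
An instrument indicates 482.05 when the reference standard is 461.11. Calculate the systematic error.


Systematic error = measured - true
= 482.05 - 461.11
= 20.9400

20.9400


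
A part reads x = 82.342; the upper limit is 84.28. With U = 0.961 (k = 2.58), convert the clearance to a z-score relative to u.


u = U / k = 0.961 / 2.58 = 0.37248062
margin = |USL - x| = |84.28 - 82.342| = 1.938
z = margin / u = 1.938 / 0.37248062
z = 5.2030

5.2030


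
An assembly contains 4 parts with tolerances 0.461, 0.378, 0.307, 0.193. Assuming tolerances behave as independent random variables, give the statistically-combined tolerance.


RSS = sqrt(0.461^2 + 0.378^2 + 0.307^2 + 0.193^2)
= sqrt(0.486903)
= 0.6978

0.6978


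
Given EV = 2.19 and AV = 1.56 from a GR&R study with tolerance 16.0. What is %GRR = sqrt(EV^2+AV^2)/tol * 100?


GRR = sqrt(EV^2 + AV^2) = sqrt(2.19^2 + 1.56^2) = 2.6888101
%GRR = GRR / tol * 100 = 2.6888101 / 16.0 * 100
%GRR = 16.8051

16.8051


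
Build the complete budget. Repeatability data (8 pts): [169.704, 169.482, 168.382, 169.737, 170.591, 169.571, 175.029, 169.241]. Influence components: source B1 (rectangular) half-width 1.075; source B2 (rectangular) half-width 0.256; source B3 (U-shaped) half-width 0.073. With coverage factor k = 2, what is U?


mean = (169.704 + 169.482 + 168.382 + 169.737 + 170.591 + 169.571 + 175.029 + 169.241) / 8 = 170.217125
s = sqrt(sum((x - mean)^2)/(n-1)) = 2.0377204
u_A = s / sqrt(n) = 2.0377204 / sqrt(8) = 0.72044296
u_B1 = 1.075 / sqrt(3) = 0.62065154
u_B2 = 0.256 / sqrt(3) = 0.14780167
u_B3 = 0.073 / sqrt(2) = 0.051618795
uc = sqrt(0.72044296^2 + 0.62065154^2 + 0.14780167^2 + 0.051618795^2) = 0.96371999
U = k * uc = 2 * 0.96371999
U = 1.9274

1.9274


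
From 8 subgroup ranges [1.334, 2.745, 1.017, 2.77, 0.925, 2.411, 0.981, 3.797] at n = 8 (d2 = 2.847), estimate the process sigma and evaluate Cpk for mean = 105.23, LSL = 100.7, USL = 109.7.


R_bar = (1.334 + 2.745 + 1.017 + 2.77 + 0.925 + 2.411 + 0.981 + 3.797) / 8 = 1.9975
sigma = R_bar / d2 = 1.9975 / 2.847 = 0.70161574
Cp = (USL - LSL)/(6*sigma) = (109.7 - 100.7)/(6*0.70161574) = 2.1379
Cpu = (109.7 - 105.23)/(3*0.70161574) = 2.1237
Cpl = (105.23 - 100.7)/(3*0.70161574) = 2.1522
Cpk = min(Cpu, Cpl) = 2.1237

2.1237


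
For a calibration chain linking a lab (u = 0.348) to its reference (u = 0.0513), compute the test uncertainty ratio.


TUR = u_lab / u_ref
= 0.348 / 0.0513
= 6.7836

6.7836


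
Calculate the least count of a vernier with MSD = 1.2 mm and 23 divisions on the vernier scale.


LC = MSD / n_div
= 1.2 / 23
= 0.0522

0.0522


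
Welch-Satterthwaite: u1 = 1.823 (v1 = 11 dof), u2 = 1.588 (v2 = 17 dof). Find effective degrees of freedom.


uc = sqrt(u1^2 + u2^2) = sqrt(1.823^2 + 1.588^2) = 2.4176586
v_eff = uc^4 / (u1^4/v1 + u2^4/v2)
= 2.4176586^4 / (1.823^4/11 + 1.588^4/17)
= 34.16488 / 1.378117
v_eff = 24.7910

24.7910


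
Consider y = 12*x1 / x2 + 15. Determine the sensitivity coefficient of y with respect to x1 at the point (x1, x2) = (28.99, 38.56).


y = 12*x1 / x2 + 15
dy/dx1 = 12/x2
Evaluate at x2 = 38.56: c1 = 12 / 38.56
c1 = 0.3112

0.3112


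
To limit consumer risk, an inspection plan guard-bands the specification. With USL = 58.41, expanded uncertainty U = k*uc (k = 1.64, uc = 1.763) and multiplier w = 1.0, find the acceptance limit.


U = k * uc = 1.64 * 1.763 = 2.89132
guard band g = w * U = 1.0 * 2.89132 = 2.89132
AL = USL - g = 58.41 - 2.89132
AL = 55.5187

55.5187


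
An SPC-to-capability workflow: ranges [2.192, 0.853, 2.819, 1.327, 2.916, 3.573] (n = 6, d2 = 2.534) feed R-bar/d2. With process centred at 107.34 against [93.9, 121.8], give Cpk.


R_bar = (2.192 + 0.853 + 2.819 + 1.327 + 2.916 + 3.573) / 6 = 2.28
sigma = R_bar / d2 = 2.28 / 2.534 = 0.89976322
Cp = (USL - LSL)/(6*sigma) = (121.8 - 93.9)/(6*0.89976322) = 5.1680
Cpu = (121.8 - 107.34)/(3*0.89976322) = 5.3570
Cpl = (107.34 - 93.9)/(3*0.89976322) = 4.9791
Cpk = min(Cpu, Cpl) = 4.9791

4.9791


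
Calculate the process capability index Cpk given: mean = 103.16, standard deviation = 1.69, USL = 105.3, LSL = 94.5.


Cpu = (USL - mean) / (3*sigma) = (105.3 - 103.16) / (3*1.69) = 0.4221
Cpl = (mean - LSL) / (3*sigma) = (103.16 - 94.5) / (3*1.69) = 1.7081
Cpk = min(Cpu, Cpl) = 0.4221

0.4221


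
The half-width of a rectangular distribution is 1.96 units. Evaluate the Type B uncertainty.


u_B = half_width / sqrt(3)
u_B = 1.96 / 1.7320508
u_B = 1.1316

1.1316


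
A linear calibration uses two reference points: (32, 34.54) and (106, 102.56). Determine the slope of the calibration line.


slope = (y2 - y1) / (x2 - x1)
= (102.56 - 34.54) / (106 - 32)
= 68.0200 / 74
= 0.9192

0.9192


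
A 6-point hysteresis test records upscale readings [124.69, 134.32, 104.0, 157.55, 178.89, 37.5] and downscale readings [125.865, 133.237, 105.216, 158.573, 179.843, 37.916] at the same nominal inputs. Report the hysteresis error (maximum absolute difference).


|124.69 - 125.865| = 1.1750
|134.32 - 133.237| = 1.0830
|104.0 - 105.216| = 1.2160
|157.55 - 158.573| = 1.0230
|178.89 - 179.843| = 0.9530
|37.5 - 37.916| = 0.4160
hysteresis = max(diffs) = 1.2160

1.2160


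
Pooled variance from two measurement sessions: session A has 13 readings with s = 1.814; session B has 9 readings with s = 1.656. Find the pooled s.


s_p = sqrt(((n1-1)*s1^2 + (n2-1)*s2^2) / (n1+n2-2))
numerator = (13-1)*1.814^2 + (9-1)*1.656^2 = 39.487152 + 21.938688 = 61.42584
denominator = 13 + 9 - 2 = 20
s_p^2 = 61.42584 / 20 = 3.071292
s_p = sqrt(3.071292) = 1.7525

1.7525


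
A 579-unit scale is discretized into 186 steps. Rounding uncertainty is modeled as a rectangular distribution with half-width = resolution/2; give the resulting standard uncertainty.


resolution = range / divisions
resolution = 579 / 186 = 3.1129032
u_res = resolution / (2*sqrt(3))
u_res = 3.1129032 / 3.4641016
u_res = 0.8986

0.8986


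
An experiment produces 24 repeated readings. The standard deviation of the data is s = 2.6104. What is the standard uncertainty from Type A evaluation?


u_A = s / sqrt(n)
u_A = 2.6104 / sqrt(24)
u_A = 2.6104 / 4.8989795
u_A = 0.5328

0.5328


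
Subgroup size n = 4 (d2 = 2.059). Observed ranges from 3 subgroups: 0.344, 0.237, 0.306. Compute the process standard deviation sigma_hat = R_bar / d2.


R_bar = (0.344 + 0.237 + 0.306) / 3
R_bar = 0.887 / 3 = 0.29566667
sigma_hat = R_bar / d2 = 0.29566667 / 2.059 = 0.1436

0.1436


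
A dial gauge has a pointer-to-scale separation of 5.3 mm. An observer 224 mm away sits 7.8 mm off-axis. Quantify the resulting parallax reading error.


error = h * offset / d
= 5.3 * 7.8 / 224
= 0.1846

0.1846


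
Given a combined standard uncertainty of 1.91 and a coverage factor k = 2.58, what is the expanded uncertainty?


U = k * uc
U = 2.58 * 1.91
U = 4.9278

4.9278


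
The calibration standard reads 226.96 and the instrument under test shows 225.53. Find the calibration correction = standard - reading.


Correction = standard - reading
= 226.96 - 225.53
= 1.4300

1.4300


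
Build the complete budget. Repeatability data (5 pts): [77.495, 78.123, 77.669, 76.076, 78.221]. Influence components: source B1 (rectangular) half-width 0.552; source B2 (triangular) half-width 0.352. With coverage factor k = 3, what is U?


mean = (77.495 + 78.123 + 77.669 + 76.076 + 78.221) / 5 = 77.5168
s = sqrt(sum((x - mean)^2)/(n-1)) = 0.86065684
u_A = s / sqrt(n) = 0.86065684 / sqrt(5) = 0.38489744
u_B1 = 0.552 / sqrt(3) = 0.31869735
u_B2 = 0.352 / sqrt(6) = 0.1437034
uc = sqrt(0.38489744^2 + 0.31869735^2 + 0.1437034^2) = 0.51996606
U = k * uc = 3 * 0.51996606
U = 1.5599

1.5599


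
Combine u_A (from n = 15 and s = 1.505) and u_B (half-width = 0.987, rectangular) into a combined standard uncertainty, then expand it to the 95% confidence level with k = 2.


u_A = s / sqrt(n) = 1.505 / sqrt(15) = 0.38858933
u_B = half_width / sqrt(3) = 0.987 / sqrt(3) = 0.56984472
uc = sqrt(u_A^2 + u_B^2) = sqrt(0.38858933^2 + 0.56984472^2) = 0.68972797
U = k * uc = 2 * 0.68972797
U = 1.3795

1.3795


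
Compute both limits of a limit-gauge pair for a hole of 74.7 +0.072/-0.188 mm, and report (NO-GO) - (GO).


GO = nominal - lower_tol (smallest hole = maximum material condition)
GO = 74.7 - 0.188 = 74.512
NO-GO = nominal + upper_tol (largest hole = least material condition)
NO-GO = 74.7 + 0.072 = 74.772
spread = NO-GO - GO = 74.772 - 74.512 = 0.2600

0.2600


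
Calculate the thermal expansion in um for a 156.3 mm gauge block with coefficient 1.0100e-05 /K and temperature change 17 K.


dL = L * alpha * dT
= 156.3 * 1.0100e-05 * 17
= 0.0268367 mm
dL_um = 0.0268367 * 1000 = 26.8367 um

26.8367


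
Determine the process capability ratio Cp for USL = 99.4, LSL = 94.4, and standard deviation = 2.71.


Cp = (USL - LSL) / (6 * sigma)
= (99.4 - 94.4) / (6 * 2.71)
= 5.0000 / 16.2600
= 0.3075

0.3075


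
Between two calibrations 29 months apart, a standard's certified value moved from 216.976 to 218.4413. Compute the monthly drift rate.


rate = (v2 - v1) / months
= (218.4413 - 216.976) / 29
= 1.4653 / 29
= 0.0505

0.0505


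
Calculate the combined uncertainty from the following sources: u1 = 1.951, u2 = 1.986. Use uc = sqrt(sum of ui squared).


uc = sqrt(1.951^2 + 1.986^2)
uc = sqrt(7.750597)
uc = 2.7840

2.7840


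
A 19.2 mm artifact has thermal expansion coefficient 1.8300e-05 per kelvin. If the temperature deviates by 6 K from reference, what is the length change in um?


dL = L * alpha * dT
= 19.2 * 1.8300e-05 * 6
= 0.0021082 mm
dL_um = 0.0021082 * 1000 = 2.1082 um

2.1082


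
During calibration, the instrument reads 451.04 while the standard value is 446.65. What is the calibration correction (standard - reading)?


Correction = standard - reading
= 446.65 - 451.04
= -4.3900

-4.3900


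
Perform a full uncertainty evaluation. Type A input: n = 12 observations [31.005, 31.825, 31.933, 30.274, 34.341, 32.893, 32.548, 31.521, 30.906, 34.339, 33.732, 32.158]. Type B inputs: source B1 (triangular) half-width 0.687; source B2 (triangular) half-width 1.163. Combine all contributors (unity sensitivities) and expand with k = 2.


mean = (31.005 + 31.825 + 31.933 + 30.274 + 34.341 + 32.893 + 32.548 + 31.521 + 30.906 + 34.339 + 33.732 + 32.158) / 12 = 32.28958333
s = sqrt(sum((x - mean)^2)/(n-1)) = 1.3313675
u_A = s / sqrt(n) = 1.3313675 / sqrt(12) = 0.38433269
u_B1 = 0.687 / sqrt(6) = 0.28046658
u_B2 = 1.163 / sqrt(6) = 0.47479276
uc = sqrt(0.38433269^2 + 0.28046658^2 + 0.47479276^2) = 0.67216165
U = k * uc = 2 * 0.67216165
U = 1.3443

1.3443


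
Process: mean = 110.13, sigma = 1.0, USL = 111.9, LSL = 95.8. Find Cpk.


Cpu = (USL - mean) / (3*sigma) = (111.9 - 110.13) / (3*1.0) = 0.5900
Cpl = (mean - LSL) / (3*sigma) = (110.13 - 95.8) / (3*1.0) = 4.7767
Cpk = min(Cpu, Cpl) = 0.5900

0.5900


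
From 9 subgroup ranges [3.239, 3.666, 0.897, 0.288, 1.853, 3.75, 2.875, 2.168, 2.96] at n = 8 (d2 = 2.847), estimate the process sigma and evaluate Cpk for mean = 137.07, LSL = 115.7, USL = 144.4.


R_bar = (3.239 + 3.666 + 0.897 + 0.288 + 1.853 + 3.75 + 2.875 + 2.168 + 2.96) / 9 = 2.4106667
sigma = R_bar / d2 = 2.4106667 / 2.847 = 0.84673927
Cp = (USL - LSL)/(6*sigma) = (144.4 - 115.7)/(6*0.84673927) = 5.6491
Cpu = (144.4 - 137.07)/(3*0.84673927) = 2.8856
Cpl = (137.07 - 115.7)/(3*0.84673927) = 8.4127
Cpk = min(Cpu, Cpl) = 2.8856

2.8856


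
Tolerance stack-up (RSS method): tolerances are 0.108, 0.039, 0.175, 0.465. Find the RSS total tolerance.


RSS = sqrt(0.108^2 + 0.039^2 + 0.175^2 + 0.465^2)
= sqrt(0.260035)
= 0.5099

0.5099


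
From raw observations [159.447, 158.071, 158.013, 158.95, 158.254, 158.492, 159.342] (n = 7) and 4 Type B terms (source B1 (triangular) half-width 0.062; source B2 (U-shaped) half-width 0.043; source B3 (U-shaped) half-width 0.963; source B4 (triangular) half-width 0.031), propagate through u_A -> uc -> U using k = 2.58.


mean = (159.447 + 158.071 + 158.013 + 158.95 + 158.254 + 158.492 + 159.342) / 7 = 158.6527143
s = sqrt(sum((x - mean)^2)/(n-1)) = 0.59537263
u_A = s / sqrt(n) = 0.59537263 / sqrt(7) = 0.2250297
u_B1 = 0.062 / sqrt(6) = 0.025311394
u_B2 = 0.043 / sqrt(2) = 0.030405592
u_B3 = 0.963 / sqrt(2) = 0.68094383
u_B4 = 0.031 / sqrt(6) = 0.012655697
uc = sqrt(0.2250297^2 + 0.025311394^2 + 0.030405592^2 + 0.68094383^2 + 0.012655697^2) = 0.71836495
U = k * uc = 2.58 * 0.71836495
U = 1.8534

1.8534


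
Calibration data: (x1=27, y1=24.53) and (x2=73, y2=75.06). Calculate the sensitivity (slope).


slope = (y2 - y1) / (x2 - x1)
= (75.06 - 24.53) / (73 - 27)
= 50.5300 / 46
= 1.0985

1.0985


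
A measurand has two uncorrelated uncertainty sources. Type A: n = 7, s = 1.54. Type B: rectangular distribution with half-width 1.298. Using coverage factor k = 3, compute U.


u_A = s / sqrt(n) = 1.54 / sqrt(7) = 0.58206529
u_B = half_width / sqrt(3) = 1.298 / sqrt(3) = 0.74940065
uc = sqrt(u_A^2 + u_B^2) = sqrt(0.58206529^2 + 0.74940065^2) = 0.9488948
U = k * uc = 3 * 0.9488948
U = 2.8467

2.8467


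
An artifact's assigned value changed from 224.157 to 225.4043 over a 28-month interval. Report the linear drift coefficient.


rate = (v2 - v1) / months
= (225.4043 - 224.157) / 28
= 1.2473 / 28
= 0.0445

0.0445


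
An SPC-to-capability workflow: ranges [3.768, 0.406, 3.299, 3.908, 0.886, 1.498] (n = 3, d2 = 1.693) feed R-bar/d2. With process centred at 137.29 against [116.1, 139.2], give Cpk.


R_bar = (3.768 + 0.406 + 3.299 + 3.908 + 0.886 + 1.498) / 6 = 2.2941667
sigma = R_bar / d2 = 2.2941667 / 1.693 = 1.3550896
Cp = (USL - LSL)/(6*sigma) = (139.2 - 116.1)/(6*1.3550896) = 2.8411
Cpu = (139.2 - 137.29)/(3*1.3550896) = 0.4698
Cpl = (137.29 - 116.1)/(3*1.3550896) = 5.2124
Cpk = min(Cpu, Cpl) = 0.4698

0.4698


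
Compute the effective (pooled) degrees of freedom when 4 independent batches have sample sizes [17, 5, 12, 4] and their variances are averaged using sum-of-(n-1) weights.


nu = sum_i (n_i - 1)
nu = ((17 - 1) + (5 - 1) + (12 - 1) + (4 - 1))
nu = 16 + 4 + 11 + 3
nu = 34

34


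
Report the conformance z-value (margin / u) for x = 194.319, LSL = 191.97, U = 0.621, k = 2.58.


u = U / k = 0.621 / 2.58 = 0.24069767
margin = |LSL - x| = |191.97 - 194.319| = 2.349
z = margin / u = 2.349 / 0.24069767
z = 9.7591

9.7591


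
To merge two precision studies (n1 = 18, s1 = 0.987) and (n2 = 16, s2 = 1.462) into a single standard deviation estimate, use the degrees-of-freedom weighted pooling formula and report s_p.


s_p = sqrt(((n1-1)*s1^2 + (n2-1)*s2^2) / (n1+n2-2))
numerator = (18-1)*0.987^2 + (16-1)*1.462^2 = 16.560873 + 32.06166 = 48.622533
denominator = 18 + 16 - 2 = 32
s_p^2 = 48.622533 / 32 = 1.5194542
s_p = sqrt(1.5194542) = 1.2327

1.2327


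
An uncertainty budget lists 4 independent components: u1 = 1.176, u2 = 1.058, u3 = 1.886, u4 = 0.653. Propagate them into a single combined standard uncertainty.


uc = sqrt(1.176^2 + 1.058^2 + 1.886^2 + 0.653^2)
uc = sqrt(6.485745)
uc = 2.5467

2.5467
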